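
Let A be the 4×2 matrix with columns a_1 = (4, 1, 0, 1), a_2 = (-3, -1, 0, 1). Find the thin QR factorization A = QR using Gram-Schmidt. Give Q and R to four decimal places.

Q = [[0.9428, -0.1925], [0.2357, -0.1925], [0.0000, 0.0000], [0.2357, 0.9623]], R = [[4.2426, -2.8284], [0.0000, 1.7321]]

e_1 = a_1/‖a_1‖ = (4, 1, 0, 1)/4.2426 = (0.9428, 0.2357, 0.0000, 0.2357).
r_{12} = e_1·a_2 = -2.8284.
u_2 = a_2 + 2.8284·e_1 = (-0.3333, -0.3333, 0.0000, 1.6667).
‖u_2‖ = 1.7321, so e_2 = (-0.1925, -0.1925, 0.0000, 0.9623).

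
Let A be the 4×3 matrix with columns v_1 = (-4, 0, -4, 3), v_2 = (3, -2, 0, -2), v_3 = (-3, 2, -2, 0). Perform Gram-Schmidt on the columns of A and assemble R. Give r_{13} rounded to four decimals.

v_1 = (-4, 0, -4, 3); ‖v_1‖ = 6.4031, so q_1 = (-0.6247, 0.0000, -0.6247, 0.4685).
r_{13} = q_1·v_3 = 3.1235.

r_{13} = 3.1235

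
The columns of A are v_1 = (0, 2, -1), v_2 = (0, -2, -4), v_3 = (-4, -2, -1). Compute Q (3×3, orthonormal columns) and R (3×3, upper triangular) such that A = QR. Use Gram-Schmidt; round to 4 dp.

Q = [[0.0000, 0.0000, -1.0000], [0.8944, -0.4472, 0.0000], [-0.4472, -0.8944, 0.0000]], R = [[2.2361, 0.0000, -1.3416], [0.0000, 4.4721, 1.7889], [0.0000, 0.0000, 4.0000]]

q_1 = v_1/‖v_1‖ = (0, 2, -1)/2.2361 = (0.0000, 0.8944, -0.4472).
r_{12} = q_1·v_2 = 0.0000.
u_2 = v_2 + 0.0000·q_1 = (0.0000, -2.0000, -4.0000).
‖u_2‖ = 4.4721, so q_2 = (0.0000, -0.4472, -0.8944).
r_{13} = q_1·v_3 = -1.3416; r_{23} = q_2·v_3 = 1.7889.
u_3 = v_3 + 1.3416·q_1 − 1.7889·q_2 = (-4.0000, 0.0000, 0.0000).
‖u_3‖ = 4.0000, so q_3 = (-1.0000, 0.0000, 0.0000).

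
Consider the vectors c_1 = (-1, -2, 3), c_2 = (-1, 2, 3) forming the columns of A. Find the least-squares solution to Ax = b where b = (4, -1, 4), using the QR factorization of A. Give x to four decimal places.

x = (0.6500, 0.1500)

c_1 = (-1, -2, 3); ‖c_1‖ = 3.7417, so q_1 = (-0.2673, -0.5345, 0.8018).
q_1·c_2 = (-0.2673)·(-1) + (-0.5345)·2 + 0.8018·3 = 1.6036.
u_2 = c_2 − 1.6036·q_1 = (-0.5714, 2.8571, 1.7143).
‖u_2‖ = 3.3806, so q_2 = (-0.1690, 0.8452, 0.5071).
Qᵀb = (2.6726, 0.5071).
Back-substitute: x_2 = 0.5071/3.3806 = 0.1500.
x_1 = (2.6726 − 1.6036·0.1500)/3.7417 = 0.6500.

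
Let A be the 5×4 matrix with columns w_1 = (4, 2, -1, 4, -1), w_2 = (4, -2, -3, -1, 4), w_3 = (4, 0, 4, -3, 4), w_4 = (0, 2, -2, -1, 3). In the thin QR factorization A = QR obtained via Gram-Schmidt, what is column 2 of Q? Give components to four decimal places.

q_2 = (0.4880, -0.3542, -0.4211, -0.2597, 0.6258)

q_1 = w_1/‖w_1‖ = (4, 2, -1, 4, -1)/6.1644 = (0.6489, 0.3244, -0.1622, 0.6489, -0.1622).
r_{12} = q_1·w_2 = 1.1355.
u_2 = w_2 − 1.1355·q_1 = (3.2632, -2.3684, -2.8158, -1.7368, 4.1842).
‖u_2‖ = 6.6866, so q_2 = (0.4880, -0.3542, -0.4211, -0.2597, 0.6258).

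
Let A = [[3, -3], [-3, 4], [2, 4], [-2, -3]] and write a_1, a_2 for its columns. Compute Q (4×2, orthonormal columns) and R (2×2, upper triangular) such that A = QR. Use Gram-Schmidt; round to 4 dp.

Q = [[0.5883, -0.3161], [-0.5883, 0.4602], [0.3922, 0.6543], [-0.3922, -0.5101]], R = [[5.0990, -1.3728], [0.0000, 6.9365]]

a_1 = (3, -3, 2, -2); ‖a_1‖ = 5.0990, so q_1 = (0.5883, -0.5883, 0.3922, -0.3922).
q_1·a_2 = 0.5883·(-3) + (-0.5883)·4 + 0.3922·4 + (-0.3922)·(-3) = -1.3728.
u_2 = a_2 + 1.3728·q_1 = (-2.1923, 3.1923, 4.5385, -3.5385).
‖u_2‖ = 6.9365, so q_2 = (-0.3161, 0.4602, 0.6543, -0.5101).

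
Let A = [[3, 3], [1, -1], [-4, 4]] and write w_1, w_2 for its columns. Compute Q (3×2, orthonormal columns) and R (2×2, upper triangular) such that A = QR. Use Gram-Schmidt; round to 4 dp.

Q = [[0.5883, 0.8086], [0.1961, -0.1427], [-0.7845, 0.5708]], R = [[5.0990, -1.5689], [0.0000, 4.8516]]

w_1 = (3, 1, -4); ‖w_1‖ = 5.0990, so q_1 = (0.5883, 0.1961, -0.7845).
q_1·w_2 = 0.5883·3 + 0.1961·(-1) + (-0.7845)·4 = -1.5689.
u_2 = w_2 + 1.5689·q_1 = (3.9231, -0.6923, 2.7692).
‖u_2‖ = 4.8516, so q_2 = (0.8086, -0.1427, 0.5708).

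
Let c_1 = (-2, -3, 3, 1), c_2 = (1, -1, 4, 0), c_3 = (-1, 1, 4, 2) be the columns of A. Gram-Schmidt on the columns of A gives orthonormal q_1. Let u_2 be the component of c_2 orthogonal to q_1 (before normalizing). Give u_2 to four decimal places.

c_1 = (-2, -3, 3, 1); ‖c_1‖ = 4.7958, so q_1 = (-0.4170, -0.6255, 0.6255, 0.2085).
q_1·c_2 = (-0.4170)·1 + (-0.6255)·(-1) + 0.6255·4 + 0.2085·0 = 2.7107.
u_2 = c_2 − 2.7107·q_1 = (2.1304, 0.6957, 2.3043, -0.5652).

u_2 = (2.1304, 0.6957, 2.3043, -0.5652)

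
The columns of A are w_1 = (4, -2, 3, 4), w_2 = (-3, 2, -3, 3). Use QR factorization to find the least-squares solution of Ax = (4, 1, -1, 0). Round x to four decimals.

w_1 = (4, -2, 3, 4); ‖w_1‖ = 6.7082, so q_1 = (0.5963, -0.2981, 0.4472, 0.5963).
q_1·w_2 = 0.5963·(-3) + (-0.2981)·2 + 0.4472·(-3) + 0.5963·3 = -1.9379.
u_2 = w_2 + 1.9379·q_1 = (-1.8444, 1.4222, -2.1333, 4.1556).
‖u_2‖ = 5.2196, so q_2 = (-0.3534, 0.2725, -0.4087, 0.7961).
Qᵀb = (1.6398, -0.7323).
Back-substitute: x_2 = -0.7323/5.2196 = -0.1403.
x_1 = (1.6398 + 1.9379·(-0.1403))/6.7082 = 0.2039.

x = (0.2039, -0.1403)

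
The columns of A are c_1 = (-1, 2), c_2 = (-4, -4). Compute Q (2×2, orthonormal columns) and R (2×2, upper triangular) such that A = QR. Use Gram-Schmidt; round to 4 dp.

c_1 = (-1, 2); ‖c_1‖ = 2.2361, so e_1 = (-0.4472, 0.8944).
e_1·c_2 = (-0.4472)·(-4) + 0.8944·(-4) = -1.7889.
u_2 = c_2 + 1.7889·e_1 = (-4.8000, -2.4000).
‖u_2‖ = 5.3666, so e_2 = (-0.8944, -0.4472).

Q = [[-0.4472, -0.8944], [0.8944, -0.4472]], R = [[2.2361, -1.7889], [0.0000, 5.3666]]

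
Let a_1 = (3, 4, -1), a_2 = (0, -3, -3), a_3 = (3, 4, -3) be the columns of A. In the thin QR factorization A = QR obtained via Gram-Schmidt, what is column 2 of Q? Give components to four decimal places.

a_1 = (3, 4, -1); ‖a_1‖ = 5.0990, so q_1 = (0.5883, 0.7845, -0.1961).
q_1·a_2 = 0.5883·0 + 0.7845·(-3) + (-0.1961)·(-3) = -1.7650.
u_2 = a_2 + 1.7650·q_1 = (1.0385, -1.6154, -3.3462).
‖u_2‖ = 3.8581, so q_2 = (0.2692, -0.4187, -0.8673).

q_2 = (0.2692, -0.4187, -0.8673)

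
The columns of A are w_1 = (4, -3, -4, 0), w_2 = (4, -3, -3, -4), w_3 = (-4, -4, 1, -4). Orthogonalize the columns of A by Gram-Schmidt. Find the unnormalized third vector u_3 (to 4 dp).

w_1 = (4, -3, -4, 0); ‖w_1‖ = 6.4031, so q_1 = (0.6247, -0.4685, -0.6247, 0.0000).
q_1·w_2 = 0.6247·4 + (-0.4685)·(-3) + (-0.6247)·(-3) + 0.0000·(-4) = 5.7784.
u_2 = w_2 − 5.7784·q_1 = (0.3902, -0.2927, 0.6098, -4.0000).
‖u_2‖ = 4.0755, so q_2 = (0.0958, -0.0718, 0.1496, -0.9815).
q_1·w_3 = 0.6247·(-4) + (-0.4685)·(-4) + (-0.6247)·1 + 0.0000·(-4) = -1.2494; q_2·w_3 = 0.0958·(-4) + (-0.0718)·(-4) + 0.1496·1 + (-0.9815)·(-4) = 3.9798.
u_3 = w_3 + 1.2494·q_1 − 3.9798·q_2 = (-3.6006, -4.2996, -0.3759, -0.0940).

u_3 = (-3.6006, -4.2996, -0.3759, -0.0940)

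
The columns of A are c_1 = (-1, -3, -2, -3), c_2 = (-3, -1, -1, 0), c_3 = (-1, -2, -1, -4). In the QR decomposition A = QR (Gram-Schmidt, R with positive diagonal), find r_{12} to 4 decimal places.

q_1 = c_1/‖c_1‖ = (-1, -3, -2, -3)/4.7958 = (-0.2085, -0.6255, -0.4170, -0.6255).
r_{12} = q_1·c_2 = 1.6681.

r_{12} = 1.6681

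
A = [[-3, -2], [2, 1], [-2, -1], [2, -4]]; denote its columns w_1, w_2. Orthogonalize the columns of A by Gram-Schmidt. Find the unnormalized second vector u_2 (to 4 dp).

u_2 = (-1.7143, 0.8095, -0.8095, -4.1905)

w_1 = (-3, 2, -2, 2); ‖w_1‖ = 4.5826, so q_1 = (-0.6547, 0.4364, -0.4364, 0.4364).
q_1·w_2 = (-0.6547)·(-2) + 0.4364·1 + (-0.4364)·(-1) + 0.4364·(-4) = 0.4364.
u_2 = w_2 − 0.4364·q_1 = (-1.7143, 0.8095, -0.8095, -4.1905).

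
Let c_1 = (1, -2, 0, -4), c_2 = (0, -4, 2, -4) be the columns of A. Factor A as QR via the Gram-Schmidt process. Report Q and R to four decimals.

c_1 = (1, -2, 0, -4); ‖c_1‖ = 4.5826, so q_1 = (0.2182, -0.4364, 0.0000, -0.8729).
q_1·c_2 = 0.2182·0 + (-0.4364)·(-4) + 0.0000·2 + (-0.8729)·(-4) = 5.2372.
u_2 = c_2 − 5.2372·q_1 = (-1.1429, -1.7143, 2.0000, 0.5714).
‖u_2‖ = 2.9277, so q_2 = (-0.3904, -0.5855, 0.6831, 0.1952).

Q = [[0.2182, -0.3904], [-0.4364, -0.5855], [0.0000, 0.6831], [-0.8729, 0.1952]], R = [[4.5826, 5.2372], [0.0000, 2.9277]]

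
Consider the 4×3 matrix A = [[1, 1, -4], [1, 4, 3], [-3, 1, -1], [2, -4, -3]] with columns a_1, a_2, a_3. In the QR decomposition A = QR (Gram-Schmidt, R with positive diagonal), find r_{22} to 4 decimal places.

e_1 = a_1/‖a_1‖ = (1, 1, -3, 2)/3.8730 = (0.2582, 0.2582, -0.7746, 0.5164).
r_{12} = e_1·a_2 = -1.5492.
u_2 = a_2 + 1.5492·e_1 = (1.4000, 4.4000, -0.2000, -3.2000).
r_{22} = ‖u_2‖ = 5.6214.

r_{22} = 5.6214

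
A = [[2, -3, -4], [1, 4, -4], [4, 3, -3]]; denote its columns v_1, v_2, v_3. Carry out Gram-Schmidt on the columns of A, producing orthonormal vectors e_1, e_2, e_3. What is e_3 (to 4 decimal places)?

v_1 = (2, 1, 4); ‖v_1‖ = 4.5826, so e_1 = (0.4364, 0.2182, 0.8729).
e_1·v_2 = 0.4364·(-3) + 0.2182·4 + 0.8729·3 = 2.1822.
u_2 = v_2 − 2.1822·e_1 = (-3.9524, 3.5238, 1.0952).
‖u_2‖ = 5.4072, so e_2 = (-0.7309, 0.6517, 0.2026).
e_1·v_3 = 0.4364·(-4) + 0.2182·(-4) + 0.8729·(-3) = -5.2372; e_2·v_3 = (-0.7309)·(-4) + 0.6517·(-4) + 0.2026·(-3) = -0.2906.
u_3 = v_3 + 5.2372·e_1 + 0.2906·e_2 = (-1.9267, -2.6678, 1.6303).
‖u_3‖ = 3.6725, so e_3 = (-0.5246, -0.7264, 0.4439).

e_3 = (-0.5246, -0.7264, 0.4439)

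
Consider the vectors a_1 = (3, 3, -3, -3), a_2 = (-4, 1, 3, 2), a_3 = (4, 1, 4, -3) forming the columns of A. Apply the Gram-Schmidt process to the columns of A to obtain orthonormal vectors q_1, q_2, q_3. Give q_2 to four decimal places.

a_1 = (3, 3, -3, -3); ‖a_1‖ = 6.0000, so q_1 = (0.5000, 0.5000, -0.5000, -0.5000).
q_1·a_2 = 0.5000·(-4) + 0.5000·1 + (-0.5000)·3 + (-0.5000)·2 = -4.0000.
u_2 = a_2 + 4.0000·q_1 = (-2.0000, 3.0000, 1.0000, 0.0000).
‖u_2‖ = 3.7417, so q_2 = (-0.5345, 0.8018, 0.2673, 0.0000).

q_2 = (-0.5345, 0.8018, 0.2673, 0.0000)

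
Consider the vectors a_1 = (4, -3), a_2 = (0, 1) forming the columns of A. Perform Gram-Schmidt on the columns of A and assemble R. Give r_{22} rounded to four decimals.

a_1 = (4, -3); ‖a_1‖ = 5.0000, so q_1 = (0.8000, -0.6000).
q_1·a_2 = 0.8000·0 + (-0.6000)·1 = -0.6000.
u_2 = a_2 + 0.6000·q_1 = (0.4800, 0.6400).
r_{22} = ‖u_2‖ = 0.8000.

r_{22} = 0.8000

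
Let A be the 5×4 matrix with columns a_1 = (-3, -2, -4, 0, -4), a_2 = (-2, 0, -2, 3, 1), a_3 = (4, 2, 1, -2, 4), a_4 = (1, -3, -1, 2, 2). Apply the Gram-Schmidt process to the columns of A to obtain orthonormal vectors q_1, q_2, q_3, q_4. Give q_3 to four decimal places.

a_1 = (-3, -2, -4, 0, -4); ‖a_1‖ = 6.7082, so q_1 = (-0.4472, -0.2981, -0.5963, 0.0000, -0.5963).
q_1·a_2 = (-0.4472)·(-2) + (-0.2981)·0 + (-0.5963)·(-2) + 0.0000·3 + (-0.5963)·1 = 1.4907.
u_2 = a_2 − 1.4907·q_1 = (-1.3333, 0.4444, -1.1111, 3.0000, 1.8889).
‖u_2‖ = 3.9721, so q_2 = (-0.3357, 0.1119, -0.2797, 0.7553, 0.4755).
q_1·a_3 = (-0.4472)·4 + (-0.2981)·2 + (-0.5963)·1 + 0.0000·(-2) + (-0.5963)·4 = -5.3666; q_2·a_3 = (-0.3357)·4 + 0.1119·2 + (-0.2797)·1 + 0.7553·(-2) + 0.4755·4 = -1.0070.
u_3 = a_3 + 5.3666·q_1 + 1.0070·q_2 = (1.2620, 0.5127, -2.4817, -1.2394, 1.2789).
‖u_3‖ = 3.3445, so q_3 = (0.3773, 0.1533, -0.7420, -0.3706, 0.3824).

q_3 = (0.3773, 0.1533, -0.7420, -0.3706, 0.3824)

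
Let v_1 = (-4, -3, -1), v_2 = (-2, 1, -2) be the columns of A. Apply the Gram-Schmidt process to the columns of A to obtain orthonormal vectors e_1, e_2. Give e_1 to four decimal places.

e_1 = (-0.7845, -0.5883, -0.1961)

e_1 = v_1/‖v_1‖ = (-4, -3, -1)/5.0990 = (-0.7845, -0.5883, -0.1961).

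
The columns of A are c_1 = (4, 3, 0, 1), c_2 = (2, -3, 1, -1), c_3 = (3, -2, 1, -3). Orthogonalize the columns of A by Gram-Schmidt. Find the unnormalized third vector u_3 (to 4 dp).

c_1 = (4, 3, 0, 1); ‖c_1‖ = 5.0990, so e_1 = (0.7845, 0.5883, 0.0000, 0.1961).
e_1·c_2 = 0.7845·2 + 0.5883·(-3) + 0.0000·1 + 0.1961·(-1) = -0.3922.
u_2 = c_2 + 0.3922·e_1 = (2.3077, -2.7692, 1.0000, -0.9231).
‖u_2‖ = 3.8531, so e_2 = (0.5989, -0.7187, 0.2595, -0.2396).
e_1·c_3 = 0.7845·3 + 0.5883·(-2) + 0.0000·1 + 0.1961·(-3) = 0.5883; e_2·c_3 = 0.5989·3 + (-0.7187)·(-2) + 0.2595·1 + (-0.2396)·(-3) = 4.2124.
u_3 = c_3 − 0.5883·e_1 − 4.2124·e_2 = (0.0155, 0.6813, -0.0933, -2.1062).

u_3 = (0.0155, 0.6813, -0.0933, -2.1062)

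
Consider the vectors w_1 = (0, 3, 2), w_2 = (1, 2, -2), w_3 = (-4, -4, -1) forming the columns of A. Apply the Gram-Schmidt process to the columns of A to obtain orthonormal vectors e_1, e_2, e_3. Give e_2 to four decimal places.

e_2 = (0.3392, 0.5218, -0.7827)

w_1 = (0, 3, 2); ‖w_1‖ = 3.6056, so e_1 = (0.0000, 0.8321, 0.5547).
e_1·w_2 = 0.0000·1 + 0.8321·2 + 0.5547·(-2) = 0.5547.
u_2 = w_2 − 0.5547·e_1 = (1.0000, 1.5385, -2.3077).
‖u_2‖ = 2.9483, so e_2 = (0.3392, 0.5218, -0.7827).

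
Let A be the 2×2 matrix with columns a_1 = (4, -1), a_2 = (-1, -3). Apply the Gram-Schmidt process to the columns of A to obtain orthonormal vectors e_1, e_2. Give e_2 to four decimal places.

e_1 = a_1/‖a_1‖ = (4, -1)/4.1231 = (0.9701, -0.2425).
r_{12} = e_1·a_2 = -0.2425.
u_2 = a_2 + 0.2425·e_1 = (-0.7647, -3.0588).
‖u_2‖ = 3.1530, so e_2 = (-0.2425, -0.9701).

e_2 = (-0.2425, -0.9701)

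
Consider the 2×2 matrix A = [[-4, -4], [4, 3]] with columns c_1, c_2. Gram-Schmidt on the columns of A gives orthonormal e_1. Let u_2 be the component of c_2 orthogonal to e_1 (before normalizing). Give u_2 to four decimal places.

u_2 = (-0.5000, -0.5000)

e_1 = c_1/‖c_1‖ = (-4, 4)/5.6569 = (-0.7071, 0.7071).
r_{12} = e_1·c_2 = 4.9497.
u_2 = c_2 − 4.9497·e_1 = (-0.5000, -0.5000).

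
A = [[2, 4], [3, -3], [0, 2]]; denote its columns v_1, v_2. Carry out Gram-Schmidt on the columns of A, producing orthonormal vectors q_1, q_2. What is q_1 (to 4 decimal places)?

q_1 = (0.5547, 0.8321, 0.0000)

v_1 = (2, 3, 0); ‖v_1‖ = 3.6056, so q_1 = (0.5547, 0.8321, 0.0000).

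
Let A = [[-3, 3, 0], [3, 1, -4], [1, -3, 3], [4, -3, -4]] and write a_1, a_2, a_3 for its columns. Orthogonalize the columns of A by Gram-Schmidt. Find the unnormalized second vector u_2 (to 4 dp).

u_2 = (1.2000, 2.8000, -2.4000, -0.6000)

a_1 = (-3, 3, 1, 4); ‖a_1‖ = 5.9161, so e_1 = (-0.5071, 0.5071, 0.1690, 0.6761).
e_1·a_2 = (-0.5071)·3 + 0.5071·1 + 0.1690·(-3) + 0.6761·(-3) = -3.5496.
u_2 = a_2 + 3.5496·e_1 = (1.2000, 2.8000, -2.4000, -0.6000).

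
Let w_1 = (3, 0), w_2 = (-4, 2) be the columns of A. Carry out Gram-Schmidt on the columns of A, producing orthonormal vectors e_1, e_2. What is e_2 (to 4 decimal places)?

e_2 = (0.0000, 1.0000)

e_1 = w_1/‖w_1‖ = (3, 0)/3.0000 = (1.0000, 0.0000).
r_{12} = e_1·w_2 = -4.0000.
u_2 = w_2 + 4.0000·e_1 = (0.0000, 2.0000).
‖u_2‖ = 2.0000, so e_2 = (0.0000, 1.0000).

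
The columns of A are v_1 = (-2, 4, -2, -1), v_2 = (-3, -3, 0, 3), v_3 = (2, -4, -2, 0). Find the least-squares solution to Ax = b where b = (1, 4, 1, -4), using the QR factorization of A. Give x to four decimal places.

x = (0.0617, -0.8899, -0.4031)

q_1 = v_1/‖v_1‖ = (-2, 4, -2, -1)/5.0000 = (-0.4000, 0.8000, -0.4000, -0.2000).
r_{12} = q_1·v_2 = -1.8000.
u_2 = v_2 + 1.8000·q_1 = (-3.7200, -1.5600, -0.7200, 2.6400).
‖u_2‖ = 4.8744, so q_2 = (-0.7632, -0.3200, -0.1477, 0.5416).
r_{13} = q_1·v_3 = -3.2000; r_{23} = q_2·v_3 = 0.0492.
u_3 = v_3 + 3.2000·q_1 − 0.0492·q_2 = (0.7576, -1.4242, -3.2727, -0.6667).
‖u_3‖ = 3.7091, so q_3 = (0.2042, -0.3840, -0.8823, -0.1797).
Qᵀb = (3.2000, -4.3574, -1.4951).
Back-substitute: x_3 = -1.4951/3.7091 = -0.4031.
x_2 = (-4.3574 − 0.0492·(-0.4031))/4.8744 = -0.8899.
x_1 = (3.2000 + 1.8000·(-0.8899) + 3.2000·(-0.4031))/5.0000 = 0.0617.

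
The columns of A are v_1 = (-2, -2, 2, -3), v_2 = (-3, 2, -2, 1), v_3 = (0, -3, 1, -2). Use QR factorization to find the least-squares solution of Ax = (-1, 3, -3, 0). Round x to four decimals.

v_1 = (-2, -2, 2, -3); ‖v_1‖ = 4.5826, so e_1 = (-0.4364, -0.4364, 0.4364, -0.6547).
e_1·v_2 = (-0.4364)·(-3) + (-0.4364)·2 + 0.4364·(-2) + (-0.6547)·1 = -1.0911.
u_2 = v_2 + 1.0911·e_1 = (-3.4762, 1.5238, -1.5238, 0.2857).
‖u_2‖ = 4.0999, so e_2 = (-0.8479, 0.3717, -0.3717, 0.0697).
e_1·v_3 = (-0.4364)·0 + (-0.4364)·(-3) + 0.4364·1 + (-0.6547)·(-2) = 3.0551; e_2·v_3 = (-0.8479)·0 + 0.3717·(-3) + (-0.3717)·1 + 0.0697·(-2) = -1.6260.
u_3 = v_3 − 3.0551·e_1 + 1.6260·e_2 = (-0.0453, -1.0623, -0.9377, 0.1133).
‖u_3‖ = 1.4222, so e_3 = (-0.0319, -0.7470, -0.6593, 0.0797).
Qᵀb = (-2.1822, 3.0779, -0.2311).
Back-substitute: x_3 = -0.2311/1.4222 = -0.1625.
x_2 = (3.0779 + 1.6260·(-0.1625))/4.0999 = 0.6863.
x_1 = (-2.1822 + 1.0911·0.6863 − 3.0551·(-0.1625))/4.5826 = -0.2045.

x = (-0.2045, 0.6863, -0.1625)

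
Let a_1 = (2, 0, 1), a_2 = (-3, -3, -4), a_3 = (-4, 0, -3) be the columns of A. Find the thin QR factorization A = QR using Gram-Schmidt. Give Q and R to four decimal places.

Q = [[0.8944, 0.2673, 0.3586], [0.0000, -0.8018, 0.5976], [0.4472, -0.5345, -0.7171]], R = [[2.2361, -4.4721, -4.9193], [0.0000, 3.7417, 0.5345], [0.0000, 0.0000, 0.7171]]

a_1 = (2, 0, 1); ‖a_1‖ = 2.2361, so q_1 = (0.8944, 0.0000, 0.4472).
q_1·a_2 = 0.8944·(-3) + 0.0000·(-3) + 0.4472·(-4) = -4.4721.
u_2 = a_2 + 4.4721·q_1 = (1.0000, -3.0000, -2.0000).
‖u_2‖ = 3.7417, so q_2 = (0.2673, -0.8018, -0.5345).
q_1·a_3 = 0.8944·(-4) + 0.0000·0 + 0.4472·(-3) = -4.9193; q_2·a_3 = 0.2673·(-4) + (-0.8018)·0 + (-0.5345)·(-3) = 0.5345.
u_3 = a_3 + 4.9193·q_1 − 0.5345·q_2 = (0.2571, 0.4286, -0.5143).
‖u_3‖ = 0.7171, so q_3 = (0.3586, 0.5976, -0.7171).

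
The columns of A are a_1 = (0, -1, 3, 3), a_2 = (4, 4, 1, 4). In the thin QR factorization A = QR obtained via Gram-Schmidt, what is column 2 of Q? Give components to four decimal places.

e_1 = a_1/‖a_1‖ = (0, -1, 3, 3)/4.3589 = (0.0000, -0.2294, 0.6882, 0.6882).
r_{12} = e_1·a_2 = 2.5236.
u_2 = a_2 − 2.5236·e_1 = (4.0000, 4.5789, -0.7368, 2.2632).
‖u_2‖ = 6.5293, so e_2 = (0.6126, 0.7013, -0.1129, 0.3466).

e_2 = (0.6126, 0.7013, -0.1129, 0.3466)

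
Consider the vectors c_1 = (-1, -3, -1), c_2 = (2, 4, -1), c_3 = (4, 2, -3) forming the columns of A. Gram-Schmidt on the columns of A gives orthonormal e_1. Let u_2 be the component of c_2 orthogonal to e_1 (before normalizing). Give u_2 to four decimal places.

c_1 = (-1, -3, -1); ‖c_1‖ = 3.3166, so e_1 = (-0.3015, -0.9045, -0.3015).
e_1·c_2 = (-0.3015)·2 + (-0.9045)·4 + (-0.3015)·(-1) = -3.9196.
u_2 = c_2 + 3.9196·e_1 = (0.8182, 0.4545, -2.1818).

u_2 = (0.8182, 0.4545, -2.1818)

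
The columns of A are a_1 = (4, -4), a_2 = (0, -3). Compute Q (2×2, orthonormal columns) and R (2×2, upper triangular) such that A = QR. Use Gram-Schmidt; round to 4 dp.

Q = [[0.7071, -0.7071], [-0.7071, -0.7071]], R = [[5.6569, 2.1213], [0.0000, 2.1213]]

a_1 = (4, -4); ‖a_1‖ = 5.6569, so q_1 = (0.7071, -0.7071).
q_1·a_2 = 0.7071·0 + (-0.7071)·(-3) = 2.1213.
u_2 = a_2 − 2.1213·q_1 = (-1.5000, -1.5000).
‖u_2‖ = 2.1213, so q_2 = (-0.7071, -0.7071).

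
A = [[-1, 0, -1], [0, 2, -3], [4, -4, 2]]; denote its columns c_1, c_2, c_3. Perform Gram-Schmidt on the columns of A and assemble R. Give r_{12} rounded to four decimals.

c_1 = (-1, 0, 4); ‖c_1‖ = 4.1231, so e_1 = (-0.2425, 0.0000, 0.9701).
r_{12} = e_1·c_2 = -3.8806.

r_{12} = -3.8806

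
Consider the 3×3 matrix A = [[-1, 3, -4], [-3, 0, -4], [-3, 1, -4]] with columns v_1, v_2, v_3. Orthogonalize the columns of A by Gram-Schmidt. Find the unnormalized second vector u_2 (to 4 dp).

v_1 = (-1, -3, -3); ‖v_1‖ = 4.3589, so e_1 = (-0.2294, -0.6882, -0.6882).
e_1·v_2 = (-0.2294)·3 + (-0.6882)·0 + (-0.6882)·1 = -1.3765.
u_2 = v_2 + 1.3765·e_1 = (2.6842, -0.9474, 0.0526).

u_2 = (2.6842, -0.9474, 0.0526)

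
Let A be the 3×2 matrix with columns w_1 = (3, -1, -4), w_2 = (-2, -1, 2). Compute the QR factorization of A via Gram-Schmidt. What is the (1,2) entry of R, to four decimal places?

r_{12} = -2.5495

w_1 = (3, -1, -4); ‖w_1‖ = 5.0990, so e_1 = (0.5883, -0.1961, -0.7845).
r_{12} = e_1·w_2 = -2.5495.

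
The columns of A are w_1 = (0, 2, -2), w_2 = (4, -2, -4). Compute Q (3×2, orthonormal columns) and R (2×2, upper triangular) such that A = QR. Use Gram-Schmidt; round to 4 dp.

Q = [[0.0000, 0.6860], [0.7071, -0.5145], [-0.7071, -0.5145]], R = [[2.8284, 1.4142], [0.0000, 5.8310]]

w_1 = (0, 2, -2); ‖w_1‖ = 2.8284, so e_1 = (0.0000, 0.7071, -0.7071).
e_1·w_2 = 0.0000·4 + 0.7071·(-2) + (-0.7071)·(-4) = 1.4142.
u_2 = w_2 − 1.4142·e_1 = (4.0000, -3.0000, -3.0000).
‖u_2‖ = 5.8310, so e_2 = (0.6860, -0.5145, -0.5145).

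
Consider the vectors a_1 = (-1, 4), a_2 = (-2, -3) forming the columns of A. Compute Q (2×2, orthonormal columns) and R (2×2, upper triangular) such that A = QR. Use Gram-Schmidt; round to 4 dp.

Q = [[-0.2425, -0.9701], [0.9701, -0.2425]], R = [[4.1231, -2.4254], [0.0000, 2.6679]]

a_1 = (-1, 4); ‖a_1‖ = 4.1231, so e_1 = (-0.2425, 0.9701).
e_1·a_2 = (-0.2425)·(-2) + 0.9701·(-3) = -2.4254.
u_2 = a_2 + 2.4254·e_1 = (-2.5882, -0.6471).
‖u_2‖ = 2.6679, so e_2 = (-0.9701, -0.2425).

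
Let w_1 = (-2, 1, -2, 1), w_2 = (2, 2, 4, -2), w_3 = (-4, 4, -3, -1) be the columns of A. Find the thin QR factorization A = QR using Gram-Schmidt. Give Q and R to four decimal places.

Q = [[-0.6325, -0.1085, -0.1296], [0.3162, 0.8677, -0.0648], [-0.6325, 0.4339, -0.3630], [0.3162, -0.2169, -0.9204]], R = [[3.1623, -3.7947, 5.3759], [0.0000, 3.6878, 2.8201], [0.0000, 0.0000, 2.2687]]

w_1 = (-2, 1, -2, 1); ‖w_1‖ = 3.1623, so q_1 = (-0.6325, 0.3162, -0.6325, 0.3162).
q_1·w_2 = (-0.6325)·2 + 0.3162·2 + (-0.6325)·4 + 0.3162·(-2) = -3.7947.
u_2 = w_2 + 3.7947·q_1 = (-0.4000, 3.2000, 1.6000, -0.8000).
‖u_2‖ = 3.6878, so q_2 = (-0.1085, 0.8677, 0.4339, -0.2169).
q_1·w_3 = (-0.6325)·(-4) + 0.3162·4 + (-0.6325)·(-3) + 0.3162·(-1) = 5.3759; q_2·w_3 = (-0.1085)·(-4) + 0.8677·4 + 0.4339·(-3) + (-0.2169)·(-1) = 2.8201.
u_3 = w_3 − 5.3759·q_1 − 2.8201·q_2 = (-0.2941, -0.1471, -0.8235, -2.0882).
‖u_3‖ = 2.2687, so q_3 = (-0.1296, -0.0648, -0.3630, -0.9204).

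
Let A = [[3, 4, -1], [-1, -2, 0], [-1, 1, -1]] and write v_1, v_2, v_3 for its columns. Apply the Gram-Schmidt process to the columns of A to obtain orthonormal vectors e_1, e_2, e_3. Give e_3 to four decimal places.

e_3 = (-0.3810, -0.8890, -0.2540)

e_1 = v_1/‖v_1‖ = (3, -1, -1)/3.3166 = (0.9045, -0.3015, -0.3015).
r_{12} = e_1·v_2 = 3.9196.
u_2 = v_2 − 3.9196·e_1 = (0.4545, -0.8182, 2.1818).
‖u_2‖ = 2.3741, so e_2 = (0.1915, -0.3446, 0.9190).
r_{13} = e_1·v_3 = -0.6030; r_{23} = e_2·v_3 = -1.1105.
u_3 = v_3 + 0.6030·e_1 + 1.1105·e_2 = (-0.2419, -0.5645, -0.1613).
‖u_3‖ = 0.6350, so e_3 = (-0.3810, -0.8890, -0.2540).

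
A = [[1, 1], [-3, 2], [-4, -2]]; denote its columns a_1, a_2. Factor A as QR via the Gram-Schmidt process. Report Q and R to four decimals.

a_1 = (1, -3, -4); ‖a_1‖ = 5.0990, so e_1 = (0.1961, -0.5883, -0.7845).
e_1·a_2 = 0.1961·1 + (-0.5883)·2 + (-0.7845)·(-2) = 0.5883.
u_2 = a_2 − 0.5883·e_1 = (0.8846, 2.3462, -1.5385).
‖u_2‖ = 2.9417, so e_2 = (0.3007, 0.7975, -0.5230).

Q = [[0.1961, 0.3007], [-0.5883, 0.7975], [-0.7845, -0.5230]], R = [[5.0990, 0.5883], [0.0000, 2.9417]]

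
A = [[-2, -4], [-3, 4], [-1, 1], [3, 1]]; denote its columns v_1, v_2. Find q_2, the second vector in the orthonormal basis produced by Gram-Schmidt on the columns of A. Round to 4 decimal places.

v_1 = (-2, -3, -1, 3); ‖v_1‖ = 4.7958, so q_1 = (-0.4170, -0.6255, -0.2085, 0.6255).
q_1·v_2 = (-0.4170)·(-4) + (-0.6255)·4 + (-0.2085)·1 + 0.6255·1 = -0.4170.
u_2 = v_2 + 0.4170·q_1 = (-4.1739, 3.7391, 0.9130, 1.2609).
‖u_2‖ = 5.8160, so q_2 = (-0.7177, 0.6429, 0.1570, 0.2168).

q_2 = (-0.7177, 0.6429, 0.1570, 0.2168)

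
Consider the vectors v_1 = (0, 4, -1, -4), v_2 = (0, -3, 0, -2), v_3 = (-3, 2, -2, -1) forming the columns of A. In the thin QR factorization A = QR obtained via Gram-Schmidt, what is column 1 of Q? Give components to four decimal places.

v_1 = (0, 4, -1, -4); ‖v_1‖ = 5.7446, so e_1 = (0.0000, 0.6963, -0.1741, -0.6963).

e_1 = (0.0000, 0.6963, -0.1741, -0.6963)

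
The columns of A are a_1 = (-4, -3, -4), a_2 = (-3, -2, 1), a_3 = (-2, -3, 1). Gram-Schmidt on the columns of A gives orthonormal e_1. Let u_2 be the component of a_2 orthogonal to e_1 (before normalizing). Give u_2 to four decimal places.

a_1 = (-4, -3, -4); ‖a_1‖ = 6.4031, so e_1 = (-0.6247, -0.4685, -0.6247).
e_1·a_2 = (-0.6247)·(-3) + (-0.4685)·(-2) + (-0.6247)·1 = 2.1864.
u_2 = a_2 − 2.1864·e_1 = (-1.6341, -0.9756, 2.3659).

u_2 = (-1.6341, -0.9756, 2.3659)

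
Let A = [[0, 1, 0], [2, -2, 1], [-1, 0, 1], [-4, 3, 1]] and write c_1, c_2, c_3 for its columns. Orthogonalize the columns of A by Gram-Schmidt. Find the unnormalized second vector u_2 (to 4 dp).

c_1 = (0, 2, -1, -4); ‖c_1‖ = 4.5826, so e_1 = (0.0000, 0.4364, -0.2182, -0.8729).
e_1·c_2 = 0.0000·1 + 0.4364·(-2) + (-0.2182)·0 + (-0.8729)·3 = -3.4915.
u_2 = c_2 + 3.4915·e_1 = (1.0000, -0.4762, -0.7619, -0.0476).

u_2 = (1.0000, -0.4762, -0.7619, -0.0476)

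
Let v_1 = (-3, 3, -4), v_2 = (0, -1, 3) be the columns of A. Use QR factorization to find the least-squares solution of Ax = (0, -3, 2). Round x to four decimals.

x = (-0.3043, 0.4435)

v_1 = (-3, 3, -4); ‖v_1‖ = 5.8310, so e_1 = (-0.5145, 0.5145, -0.6860).
e_1·v_2 = (-0.5145)·0 + 0.5145·(-1) + (-0.6860)·3 = -2.5725.
u_2 = v_2 + 2.5725·e_1 = (-1.3235, 0.3235, 1.2353).
‖u_2‖ = 1.8391, so e_2 = (-0.7197, 0.1759, 0.6717).
Qᵀb = (-2.9155, 0.8156).
Back-substitute: x_2 = 0.8156/1.8391 = 0.4435.
x_1 = (-2.9155 + 2.5725·0.4435)/5.8310 = -0.3043.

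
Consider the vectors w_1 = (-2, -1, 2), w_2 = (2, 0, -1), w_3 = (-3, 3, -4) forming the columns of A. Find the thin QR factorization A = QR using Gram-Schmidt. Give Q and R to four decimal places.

e_1 = w_1/‖w_1‖ = (-2, -1, 2)/3.0000 = (-0.6667, -0.3333, 0.6667).
r_{12} = e_1·w_2 = -2.0000.
u_2 = w_2 + 2.0000·e_1 = (0.6667, -0.6667, 0.3333).
‖u_2‖ = 1.0000, so e_2 = (0.6667, -0.6667, 0.3333).
r_{13} = e_1·w_3 = -1.6667; r_{23} = e_2·w_3 = -5.3333.
u_3 = w_3 + 1.6667·e_1 + 5.3333·e_2 = (-0.5556, -1.1111, -1.1111).
‖u_3‖ = 1.6667, so e_3 = (-0.3333, -0.6667, -0.6667).

Q = [[-0.6667, 0.6667, -0.3333], [-0.3333, -0.6667, -0.6667], [0.6667, 0.3333, -0.6667]], R = [[3.0000, -2.0000, -1.6667], [0.0000, 1.0000, -5.3333], [0.0000, 0.0000, 1.6667]]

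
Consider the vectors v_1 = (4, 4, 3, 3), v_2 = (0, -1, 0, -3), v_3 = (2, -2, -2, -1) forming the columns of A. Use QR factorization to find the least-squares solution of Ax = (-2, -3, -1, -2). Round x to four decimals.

q_1 = v_1/‖v_1‖ = (4, 4, 3, 3)/7.0711 = (0.5657, 0.5657, 0.4243, 0.4243).
r_{12} = q_1·v_2 = -1.8385.
u_2 = v_2 + 1.8385·q_1 = (1.0400, 0.0400, 0.7800, -2.2200).
‖u_2‖ = 2.5729, so q_2 = (0.4042, 0.0155, 0.3032, -0.8628).
r_{13} = q_1·v_3 = -1.2728; r_{23} = q_2·v_3 = 1.0338.
u_3 = v_3 + 1.2728·q_1 − 1.0338·q_2 = (2.3021, -1.2961, -1.7734, 0.4320).
‖u_3‖ = 3.2111, so q_3 = (0.7169, -0.4036, -0.5523, 0.1345).
Qᵀb = (-4.1012, 0.5674, 0.0602).
Back-substitute: x_3 = 0.0602/3.2111 = 0.0188.
x_2 = (0.5674 − 1.0338·0.0188)/2.5729 = 0.2130.
x_1 = (-4.1012 + 1.8385·0.2130 + 1.2728·0.0188)/7.0711 = -0.5212.

x = (-0.5212, 0.2130, 0.0188)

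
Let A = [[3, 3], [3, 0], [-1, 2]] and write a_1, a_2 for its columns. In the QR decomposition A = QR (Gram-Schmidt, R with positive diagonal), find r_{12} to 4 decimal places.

r_{12} = 1.6059

q_1 = a_1/‖a_1‖ = (3, 3, -1)/4.3589 = (0.6882, 0.6882, -0.2294).
r_{12} = q_1·a_2 = 1.6059.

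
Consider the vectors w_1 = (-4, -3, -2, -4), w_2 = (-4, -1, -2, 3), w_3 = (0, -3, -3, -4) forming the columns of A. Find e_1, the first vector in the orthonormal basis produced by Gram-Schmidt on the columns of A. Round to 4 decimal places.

e_1 = w_1/‖w_1‖ = (-4, -3, -2, -4)/6.7082 = (-0.5963, -0.4472, -0.2981, -0.5963).

e_1 = (-0.5963, -0.4472, -0.2981, -0.5963)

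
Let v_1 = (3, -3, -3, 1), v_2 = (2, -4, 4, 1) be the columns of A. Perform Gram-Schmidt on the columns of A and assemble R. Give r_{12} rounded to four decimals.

r_{12} = 1.3229

v_1 = (3, -3, -3, 1); ‖v_1‖ = 5.2915, so e_1 = (0.5669, -0.5669, -0.5669, 0.1890).
r_{12} = e_1·v_2 = 1.3229.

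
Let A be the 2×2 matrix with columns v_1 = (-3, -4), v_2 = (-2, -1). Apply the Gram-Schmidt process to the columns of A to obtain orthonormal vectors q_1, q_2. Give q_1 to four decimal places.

q_1 = (-0.6000, -0.8000)

q_1 = v_1/‖v_1‖ = (-3, -4)/5.0000 = (-0.6000, -0.8000).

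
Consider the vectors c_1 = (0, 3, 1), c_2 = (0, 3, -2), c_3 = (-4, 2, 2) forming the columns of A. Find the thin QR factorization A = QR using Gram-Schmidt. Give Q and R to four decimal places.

Q = [[0.0000, 0.0000, -1.0000], [0.9487, 0.3162, 0.0000], [0.3162, -0.9487, 0.0000]], R = [[3.1623, 2.2136, 2.5298], [0.0000, 2.8460, -1.2649], [0.0000, 0.0000, 4.0000]]

e_1 = c_1/‖c_1‖ = (0, 3, 1)/3.1623 = (0.0000, 0.9487, 0.3162).
r_{12} = e_1·c_2 = 2.2136.
u_2 = c_2 − 2.2136·e_1 = (0.0000, 0.9000, -2.7000).
‖u_2‖ = 2.8460, so e_2 = (0.0000, 0.3162, -0.9487).
r_{13} = e_1·c_3 = 2.5298; r_{23} = e_2·c_3 = -1.2649.
u_3 = c_3 − 2.5298·e_1 + 1.2649·e_2 = (-4.0000, 0.0000, 0.0000).
‖u_3‖ = 4.0000, so e_3 = (-1.0000, 0.0000, 0.0000).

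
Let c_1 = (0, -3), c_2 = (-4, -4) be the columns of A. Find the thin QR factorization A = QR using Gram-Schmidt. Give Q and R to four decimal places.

Q = [[0.0000, -1.0000], [-1.0000, 0.0000]], R = [[3.0000, 4.0000], [0.0000, 4.0000]]

q_1 = c_1/‖c_1‖ = (0, -3)/3.0000 = (0.0000, -1.0000).
r_{12} = q_1·c_2 = 4.0000.
u_2 = c_2 − 4.0000·q_1 = (-4.0000, 0.0000).
‖u_2‖ = 4.0000, so q_2 = (-1.0000, 0.0000).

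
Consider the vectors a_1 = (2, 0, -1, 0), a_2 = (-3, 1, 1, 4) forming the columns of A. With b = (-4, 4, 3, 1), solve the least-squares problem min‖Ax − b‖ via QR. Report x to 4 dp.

q_1 = a_1/‖a_1‖ = (2, 0, -1, 0)/2.2361 = (0.8944, 0.0000, -0.4472, 0.0000).
r_{12} = q_1·a_2 = -3.1305.
u_2 = a_2 + 3.1305·q_1 = (-0.2000, 1.0000, -0.4000, 4.0000).
‖u_2‖ = 4.1473, so q_2 = (-0.0482, 0.2411, -0.0964, 0.9645).
Qᵀb = (-4.9193, 1.8325).
Back-substitute: x_2 = 1.8325/4.1473 = 0.4419.
x_1 = (-4.9193 + 3.1305·0.4419)/2.2361 = -1.5814.

x = (-1.5814, 0.4419)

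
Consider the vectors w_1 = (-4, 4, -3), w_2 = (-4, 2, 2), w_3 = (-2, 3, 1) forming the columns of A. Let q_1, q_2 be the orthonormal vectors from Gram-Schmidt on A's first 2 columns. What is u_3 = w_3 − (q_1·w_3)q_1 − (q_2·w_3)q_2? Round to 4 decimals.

u_3 = (0.8485, 1.2121, 0.4848)

q_1 = w_1/‖w_1‖ = (-4, 4, -3)/6.4031 = (-0.6247, 0.6247, -0.4685).
r_{12} = q_1·w_2 = 2.8111.
u_2 = w_2 − 2.8111·q_1 = (-2.2439, 0.2439, 3.3171).
‖u_2‖ = 4.0122, so q_2 = (-0.5593, 0.0608, 0.8268).
r_{13} = q_1·w_3 = 2.6550; r_{23} = q_2·w_3 = 2.1277.
u_3 = w_3 − 2.6550·q_1 − 2.1277·q_2 = (0.8485, 1.2121, 0.4848).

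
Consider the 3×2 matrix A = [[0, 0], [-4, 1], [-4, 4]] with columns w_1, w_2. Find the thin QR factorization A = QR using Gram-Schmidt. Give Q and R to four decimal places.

e_1 = w_1/‖w_1‖ = (0, -4, -4)/5.6569 = (0.0000, -0.7071, -0.7071).
r_{12} = e_1·w_2 = -3.5355.
u_2 = w_2 + 3.5355·e_1 = (0.0000, -1.5000, 1.5000).
‖u_2‖ = 2.1213, so e_2 = (0.0000, -0.7071, 0.7071).

Q = [[0.0000, 0.0000], [-0.7071, -0.7071], [-0.7071, 0.7071]], R = [[5.6569, -3.5355], [0.0000, 2.1213]]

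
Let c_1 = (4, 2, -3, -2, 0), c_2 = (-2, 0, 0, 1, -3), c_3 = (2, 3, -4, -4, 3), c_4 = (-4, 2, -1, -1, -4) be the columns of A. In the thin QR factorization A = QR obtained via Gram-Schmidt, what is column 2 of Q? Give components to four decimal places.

c_1 = (4, 2, -3, -2, 0); ‖c_1‖ = 5.7446, so q_1 = (0.6963, 0.3482, -0.5222, -0.3482, 0.0000).
q_1·c_2 = 0.6963·(-2) + 0.3482·0 + (-0.5222)·0 + (-0.3482)·1 + 0.0000·(-3) = -1.7408.
u_2 = c_2 + 1.7408·q_1 = (-0.7879, 0.6061, -0.9091, 0.3939, -3.0000).
‖u_2‖ = 3.3121, so q_2 = (-0.2379, 0.1830, -0.2745, 0.1189, -0.9058).

q_2 = (-0.2379, 0.1830, -0.2745, 0.1189, -0.9058)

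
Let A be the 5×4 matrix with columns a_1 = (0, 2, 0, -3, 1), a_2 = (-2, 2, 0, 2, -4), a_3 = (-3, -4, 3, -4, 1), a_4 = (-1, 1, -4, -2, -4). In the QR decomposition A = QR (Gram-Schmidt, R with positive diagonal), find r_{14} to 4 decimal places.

a_1 = (0, 2, 0, -3, 1); ‖a_1‖ = 3.7417, so e_1 = (0.0000, 0.5345, 0.0000, -0.8018, 0.2673).
r_{14} = e_1·a_4 = 1.0690.

r_{14} = 1.0690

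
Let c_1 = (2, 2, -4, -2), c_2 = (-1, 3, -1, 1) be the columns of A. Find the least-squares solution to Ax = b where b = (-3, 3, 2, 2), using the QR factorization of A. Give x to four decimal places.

c_1 = (2, 2, -4, -2); ‖c_1‖ = 5.2915, so e_1 = (0.3780, 0.3780, -0.7559, -0.3780).
e_1·c_2 = 0.3780·(-1) + 0.3780·3 + (-0.7559)·(-1) + (-0.3780)·1 = 1.1339.
u_2 = c_2 − 1.1339·e_1 = (-1.4286, 2.5714, -0.1429, 1.4286).
‖u_2‖ = 3.2733, so e_2 = (-0.4364, 0.7856, -0.0436, 0.4364).
Qᵀb = (-2.2678, 4.4516).
Back-substitute: x_2 = 4.4516/3.2733 = 1.3600.
x_1 = (-2.2678 − 1.1339·1.3600)/5.2915 = -0.7200.

x = (-0.7200, 1.3600)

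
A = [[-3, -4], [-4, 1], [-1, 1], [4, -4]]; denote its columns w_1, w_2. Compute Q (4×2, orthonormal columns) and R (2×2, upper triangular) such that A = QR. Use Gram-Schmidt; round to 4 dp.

w_1 = (-3, -4, -1, 4); ‖w_1‖ = 6.4807, so e_1 = (-0.4629, -0.6172, -0.1543, 0.6172).
e_1·w_2 = (-0.4629)·(-4) + (-0.6172)·1 + (-0.1543)·1 + 0.6172·(-4) = -1.3887.
u_2 = w_2 + 1.3887·e_1 = (-4.6429, 0.1429, 0.7857, -3.1429).
‖u_2‖ = 5.6632, so e_2 = (-0.8198, 0.0252, 0.1387, -0.5550).

Q = [[-0.4629, -0.8198], [-0.6172, 0.0252], [-0.1543, 0.1387], [0.6172, -0.5550]], R = [[6.4807, -1.3887], [0.0000, 5.6632]]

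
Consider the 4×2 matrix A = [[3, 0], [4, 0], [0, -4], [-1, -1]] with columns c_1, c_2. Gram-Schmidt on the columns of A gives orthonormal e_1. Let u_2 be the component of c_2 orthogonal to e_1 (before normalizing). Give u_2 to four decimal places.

u_2 = (-0.1154, -0.1538, -4.0000, -0.9615)

c_1 = (3, 4, 0, -1); ‖c_1‖ = 5.0990, so e_1 = (0.5883, 0.7845, 0.0000, -0.1961).
e_1·c_2 = 0.5883·0 + 0.7845·0 + 0.0000·(-4) + (-0.1961)·(-1) = 0.1961.
u_2 = c_2 − 0.1961·e_1 = (-0.1154, -0.1538, -4.0000, -0.9615).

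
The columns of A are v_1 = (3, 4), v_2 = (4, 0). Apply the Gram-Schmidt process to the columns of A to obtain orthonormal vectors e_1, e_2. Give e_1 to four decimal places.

v_1 = (3, 4); ‖v_1‖ = 5.0000, so e_1 = (0.6000, 0.8000).

e_1 = (0.6000, 0.8000)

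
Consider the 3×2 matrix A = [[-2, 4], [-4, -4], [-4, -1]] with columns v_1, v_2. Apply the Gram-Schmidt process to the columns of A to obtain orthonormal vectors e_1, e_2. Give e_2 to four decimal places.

e_2 = (0.8666, -0.4952, 0.0619)

v_1 = (-2, -4, -4); ‖v_1‖ = 6.0000, so e_1 = (-0.3333, -0.6667, -0.6667).
e_1·v_2 = (-0.3333)·4 + (-0.6667)·(-4) + (-0.6667)·(-1) = 2.0000.
u_2 = v_2 − 2.0000·e_1 = (4.6667, -2.6667, 0.3333).
‖u_2‖ = 5.3852, so e_2 = (0.8666, -0.4952, 0.0619).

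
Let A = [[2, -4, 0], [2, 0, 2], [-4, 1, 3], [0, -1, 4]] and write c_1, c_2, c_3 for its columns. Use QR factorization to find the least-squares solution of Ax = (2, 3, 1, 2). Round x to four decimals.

e_1 = c_1/‖c_1‖ = (2, 2, -4, 0)/4.8990 = (0.4082, 0.4082, -0.8165, 0.0000).
r_{12} = e_1·c_2 = -2.4495.
u_2 = c_2 + 2.4495·e_1 = (-3.0000, 1.0000, -1.0000, -1.0000).
‖u_2‖ = 3.4641, so e_2 = (-0.8660, 0.2887, -0.2887, -0.2887).
r_{13} = e_1·c_3 = -1.6330; r_{23} = e_2·c_3 = -1.4434.
u_3 = c_3 + 1.6330·e_1 + 1.4434·e_2 = (-0.5833, 3.0833, 1.2500, 3.5833).
‖u_3‖ = 4.9244, so e_3 = (-0.1185, 0.6261, 0.2538, 0.7277).
Qᵀb = (1.2247, -1.7321, 3.3506).
Back-substitute: x_3 = 3.3506/4.9244 = 0.6804.
x_2 = (-1.7321 + 1.4434·0.6804)/3.4641 = -0.2165.
x_1 = (1.2247 + 2.4495·(-0.2165) + 1.6330·0.6804)/4.8990 = 0.3686.

x = (0.3686, -0.2165, 0.6804)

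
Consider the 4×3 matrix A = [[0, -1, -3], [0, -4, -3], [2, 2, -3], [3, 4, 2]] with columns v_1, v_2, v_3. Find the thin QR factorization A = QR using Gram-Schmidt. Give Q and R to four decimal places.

v_1 = (0, 0, 2, 3); ‖v_1‖ = 3.6056, so q_1 = (0.0000, 0.0000, 0.5547, 0.8321).
q_1·v_2 = 0.0000·(-1) + 0.0000·(-4) + 0.5547·2 + 0.8321·4 = 4.4376.
u_2 = v_2 − 4.4376·q_1 = (-1.0000, -4.0000, -0.4615, 0.3077).
‖u_2‖ = 4.1603, so q_2 = (-0.2404, -0.9615, -0.1109, 0.0740).
q_1·v_3 = 0.0000·(-3) + 0.0000·(-3) + 0.5547·(-3) + 0.8321·2 = 0.0000; q_2·v_3 = (-0.2404)·(-3) + (-0.9615)·(-3) + (-0.1109)·(-3) + 0.0740·2 = 4.0863.
u_3 = v_3 + 0.0000·q_1 − 4.0863·q_2 = (-2.0178, 0.9289, -2.5467, 1.6978).
‖u_3‖ = 3.7818, so q_3 = (-0.5335, 0.2456, -0.6734, 0.4489).

Q = [[0.0000, -0.2404, -0.5335], [0.0000, -0.9615, 0.2456], [0.5547, -0.1109, -0.6734], [0.8321, 0.0740, 0.4489]], R = [[3.6056, 4.4376, 0.0000], [0.0000, 4.1603, 4.0863], [0.0000, 0.0000, 3.7818]]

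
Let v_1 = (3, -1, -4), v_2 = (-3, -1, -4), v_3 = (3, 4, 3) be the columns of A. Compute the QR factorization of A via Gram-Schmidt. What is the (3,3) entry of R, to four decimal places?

v_1 = (3, -1, -4); ‖v_1‖ = 5.0990, so e_1 = (0.5883, -0.1961, -0.7845).
e_1·v_2 = 0.5883·(-3) + (-0.1961)·(-1) + (-0.7845)·(-4) = 1.5689.
u_2 = v_2 − 1.5689·e_1 = (-3.9231, -0.6923, -2.7692).
‖u_2‖ = 4.8516, so e_2 = (-0.8086, -0.1427, -0.5708).
e_1·v_3 = 0.5883·3 + (-0.1961)·4 + (-0.7845)·3 = -1.3728; e_2·v_3 = (-0.8086)·3 + (-0.1427)·4 + (-0.5708)·3 = -4.7089.
u_3 = v_3 + 1.3728·e_1 + 4.7089·e_2 = (0.0000, 3.0588, -0.7647).
r_{33} = ‖u_3‖ = 3.1530.

r_{33} = 3.1530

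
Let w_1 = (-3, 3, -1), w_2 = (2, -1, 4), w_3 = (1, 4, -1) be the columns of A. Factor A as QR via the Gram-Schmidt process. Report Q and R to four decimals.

Q = [[-0.6882, -0.0151, 0.7253], [0.6882, 0.3025, 0.6594], [-0.2294, 0.9530, -0.1978]], R = [[4.3589, -2.9824, 2.2942], [0.0000, 3.4793, 0.2420], [0.0000, 0.0000, 3.5607]]

w_1 = (-3, 3, -1); ‖w_1‖ = 4.3589, so e_1 = (-0.6882, 0.6882, -0.2294).
e_1·w_2 = (-0.6882)·2 + 0.6882·(-1) + (-0.2294)·4 = -2.9824.
u_2 = w_2 + 2.9824·e_1 = (-0.0526, 1.0526, 3.3158).
‖u_2‖ = 3.4793, so e_2 = (-0.0151, 0.3025, 0.9530).
e_1·w_3 = (-0.6882)·1 + 0.6882·4 + (-0.2294)·(-1) = 2.2942; e_2·w_3 = (-0.0151)·1 + 0.3025·4 + 0.9530·(-1) = 0.2420.
u_3 = w_3 − 2.2942·e_1 − 0.2420·e_2 = (2.5826, 2.3478, -0.7043).
‖u_3‖ = 3.5607, so e_3 = (0.7253, 0.6594, -0.1978).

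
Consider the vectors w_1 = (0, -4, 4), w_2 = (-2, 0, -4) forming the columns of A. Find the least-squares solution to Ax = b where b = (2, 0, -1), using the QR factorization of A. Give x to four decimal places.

w_1 = (0, -4, 4); ‖w_1‖ = 5.6569, so q_1 = (0.0000, -0.7071, 0.7071).
q_1·w_2 = 0.0000·(-2) + (-0.7071)·0 + 0.7071·(-4) = -2.8284.
u_2 = w_2 + 2.8284·q_1 = (-2.0000, -2.0000, -2.0000).
‖u_2‖ = 3.4641, so q_2 = (-0.5774, -0.5774, -0.5774).
Qᵀb = (-0.7071, -0.5774).
Back-substitute: x_2 = -0.5774/3.4641 = -0.1667.
x_1 = (-0.7071 + 2.8284·(-0.1667))/5.6569 = -0.2083.

x = (-0.2083, -0.1667)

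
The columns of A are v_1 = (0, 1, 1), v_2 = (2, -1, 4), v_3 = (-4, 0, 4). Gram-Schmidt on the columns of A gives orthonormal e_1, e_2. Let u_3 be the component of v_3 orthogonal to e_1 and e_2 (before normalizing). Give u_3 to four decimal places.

e_1 = v_1/‖v_1‖ = (0, 1, 1)/1.4142 = (0.0000, 0.7071, 0.7071).
r_{12} = e_1·v_2 = 2.1213.
u_2 = v_2 − 2.1213·e_1 = (2.0000, -2.5000, 2.5000).
‖u_2‖ = 4.0620, so e_2 = (0.4924, -0.6155, 0.6155).
r_{13} = e_1·v_3 = 2.8284; r_{23} = e_2·v_3 = 0.4924.
u_3 = v_3 − 2.8284·e_1 − 0.4924·e_2 = (-4.2424, -1.6970, 1.6970).

u_3 = (-4.2424, -1.6970, 1.6970)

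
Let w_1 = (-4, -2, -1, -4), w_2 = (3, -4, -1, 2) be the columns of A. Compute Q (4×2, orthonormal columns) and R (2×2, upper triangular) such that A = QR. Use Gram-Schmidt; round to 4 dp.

Q = [[-0.6576, 0.3502], [-0.3288, -0.8887], [-0.1644, -0.2509], [-0.6576, 0.1568]], R = [[6.0828, -1.8084], [0.0000, 5.1701]]

w_1 = (-4, -2, -1, -4); ‖w_1‖ = 6.0828, so e_1 = (-0.6576, -0.3288, -0.1644, -0.6576).
e_1·w_2 = (-0.6576)·3 + (-0.3288)·(-4) + (-0.1644)·(-1) + (-0.6576)·2 = -1.8084.
u_2 = w_2 + 1.8084·e_1 = (1.8108, -4.5946, -1.2973, 0.8108).
‖u_2‖ = 5.1701, so e_2 = (0.3502, -0.8887, -0.2509, 0.1568).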